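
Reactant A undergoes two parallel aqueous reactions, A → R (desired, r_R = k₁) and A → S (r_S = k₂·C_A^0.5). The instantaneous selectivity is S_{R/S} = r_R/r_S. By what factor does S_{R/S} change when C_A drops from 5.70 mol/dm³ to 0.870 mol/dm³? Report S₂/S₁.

S_{R/S} = (k₁/k₂)·C_A^-0.5, so S₂/S₁ = (C_{A,2}/C_{A,1})^-0.5.
= (0.870/5.70)^(-0.5) = (0.1526)^(-0.5) = 2.56.

2.56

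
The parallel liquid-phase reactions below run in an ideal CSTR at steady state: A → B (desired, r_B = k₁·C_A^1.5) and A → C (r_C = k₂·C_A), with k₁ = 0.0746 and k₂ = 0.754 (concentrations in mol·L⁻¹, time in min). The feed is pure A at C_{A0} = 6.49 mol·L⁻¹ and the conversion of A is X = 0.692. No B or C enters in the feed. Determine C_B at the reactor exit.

Exit C_A = C_{A0}(1−X) = 6.49×0.308 = 1.999 mol·L⁻¹.
Rates in a CSTR are evaluated at the outlet concentration: r_B = 0.0746×1.999^1.5 = 0.2108, r_C = 0.754×1.999 = 1.507.
Fraction of consumed A going to B: r_B/(r_B+r_C) = 0.1227.
C_B = 0.1227·C_{A0}·X = 0.1227×6.49×0.692 = 0.551 mol·L⁻¹.

0.551 mol·L⁻¹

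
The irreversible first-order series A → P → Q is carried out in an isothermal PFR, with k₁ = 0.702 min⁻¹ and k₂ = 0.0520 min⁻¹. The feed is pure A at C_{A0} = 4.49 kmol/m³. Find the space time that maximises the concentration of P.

Setting dC_P/dτ = 0 gives τ_opt = ln(k₂/k₁)/(k₂−k₁).
= ln(0.0520/0.702)/(0.0520−0.702) = ln(0.07407)/-0.6500 = -2.603/-0.6500 = 4.00 min.

4.00 min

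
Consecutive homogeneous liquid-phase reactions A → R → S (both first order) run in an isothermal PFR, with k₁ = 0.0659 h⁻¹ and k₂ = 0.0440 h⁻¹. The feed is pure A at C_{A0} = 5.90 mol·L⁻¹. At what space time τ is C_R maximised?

18.4 h

Setting dC_R/dτ = 0 gives τ_opt = ln(k₂/k₁)/(k₂−k₁).
= ln(0.0440/0.0659)/(0.0440−0.0659) = ln(0.6677)/-0.02190 = -0.4039/-0.02190 = 18.4 h.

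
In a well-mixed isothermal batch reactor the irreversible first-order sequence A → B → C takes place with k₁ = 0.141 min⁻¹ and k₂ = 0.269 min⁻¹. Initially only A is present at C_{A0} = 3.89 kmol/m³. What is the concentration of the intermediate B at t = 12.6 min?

0.581 kmol/m³

For first-order series with pure A initially, C_B(t) = k₁C_{A0}/(k₂−k₁)·(e^(−k₁t) − e^(−k₂t)).
e^(−k₁t) = e^(−0.141×12.6) = e^(−1.777) = 0.1692; e^(−k₂t) = e^(−3.389) = 0.03373.
C_B = 0.141×3.89/(0.269−0.141) × (0.1692−0.03373) = 4.285×0.1355 = 0.5806 kmol/m³.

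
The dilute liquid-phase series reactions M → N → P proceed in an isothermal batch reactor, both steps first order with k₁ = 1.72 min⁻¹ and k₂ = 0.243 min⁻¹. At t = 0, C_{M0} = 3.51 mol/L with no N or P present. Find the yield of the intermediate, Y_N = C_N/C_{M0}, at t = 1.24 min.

Solving the coupled first-order balances gives C_N(t) = [k₁/(k₂−k₁)]·C_{M0}·(e^(−k₁t) − e^(−k₂t)).
e^(−k₁t) = e^(−1.72×1.24) = e^(−2.133) = 0.1185; e^(−k₂t) = e^(−0.3013) = 0.7398.
C_N = 1.72×3.51/(0.243−1.72) × (0.1185−0.7398) = (-4.087)×(-0.6213) = 2.540 mol/L.
Y_N = C_N/C_{M0} = 2.540/3.51 = 0.724.

0.724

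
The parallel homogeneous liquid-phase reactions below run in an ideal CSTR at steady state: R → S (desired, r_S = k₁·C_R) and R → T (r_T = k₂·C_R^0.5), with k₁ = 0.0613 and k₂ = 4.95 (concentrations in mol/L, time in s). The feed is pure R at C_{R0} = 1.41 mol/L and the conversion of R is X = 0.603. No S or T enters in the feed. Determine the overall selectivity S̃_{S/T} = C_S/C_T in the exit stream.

Exit C_R = C_{R0}(1−X) = 1.41×0.397 = 0.5598 mol/L.
A CSTR operates uniformly at the exit composition, giving r_S = 0.03431 and r_T = 3.703 (each k·C_R^n at C_R = 0.5598).
Overall selectivity = C_S/C_T = r_Sτ/(r_Tτ) = r_S/r_T = 0.00927.

0.00927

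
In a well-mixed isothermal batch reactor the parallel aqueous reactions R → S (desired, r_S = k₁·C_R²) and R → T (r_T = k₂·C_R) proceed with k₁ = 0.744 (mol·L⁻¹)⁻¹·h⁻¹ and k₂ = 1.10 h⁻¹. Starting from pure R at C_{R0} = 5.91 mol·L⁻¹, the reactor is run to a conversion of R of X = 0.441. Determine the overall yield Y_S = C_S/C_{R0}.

C_R = C_{R0}(1−X) = 3.304 mol·L⁻¹.
Along a PFR/batch, dC_T/dC_R = −r_T/(r_S+r_T) = −k₂/(k₂+k₁·C_R).
Integrating from C_{R0} to C_R: C_T = (1.10/0.744)·ln[(1.10+0.744·5.91)/(1.10+0.744·3.30)] = 1.478·ln(5.497/3.558) = 0.6432 mol·L⁻¹.
Then C_S = (C_{R0}−C_R) − C_T = 2.606 − 0.6432 = 1.963 mol·L⁻¹.
Y_S = C_S/C_{R0} = 1.963/5.91 = 0.332.

0.332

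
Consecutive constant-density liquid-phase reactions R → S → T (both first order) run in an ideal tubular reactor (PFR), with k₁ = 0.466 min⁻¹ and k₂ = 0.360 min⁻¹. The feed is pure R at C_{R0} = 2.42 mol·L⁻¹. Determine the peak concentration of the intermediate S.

For a first-order series the maximum intermediate yield is C_{S,max}/C_{R0} = (k₁/k₂)^[k₂/(k₂−k₁)].
= (0.466/0.360)^(0.360/(0.360−0.466)) = (1.294)^(-3.396) = 0.4162.
C_{S,max} = 0.4162×2.42 = 1.01 mol·L⁻¹.

1.01 mol·L⁻¹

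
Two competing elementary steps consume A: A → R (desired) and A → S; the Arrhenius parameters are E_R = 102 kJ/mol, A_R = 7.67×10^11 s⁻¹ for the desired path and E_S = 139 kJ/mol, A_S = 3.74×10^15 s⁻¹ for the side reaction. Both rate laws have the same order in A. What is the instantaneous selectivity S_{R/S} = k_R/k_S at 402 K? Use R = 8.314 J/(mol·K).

Since both paths have the same order in A, the concentration cancels and S_{R/S} = k_R/k_S = (A_R/A_S)·exp[(E_S−E_R)/(RT)].
(E_S−E_R)/(RT) = (139−102)×10³/(8.314×402) = 37000/3342 = 11.07.
k_R/k_S = (7.67×10^11/3.74×10^15)·exp(11.07) = 2.051×10^-4 × 64245 = 13.2.
Since E_R < E_S, lowering the temperature improves selectivity toward R.

13.2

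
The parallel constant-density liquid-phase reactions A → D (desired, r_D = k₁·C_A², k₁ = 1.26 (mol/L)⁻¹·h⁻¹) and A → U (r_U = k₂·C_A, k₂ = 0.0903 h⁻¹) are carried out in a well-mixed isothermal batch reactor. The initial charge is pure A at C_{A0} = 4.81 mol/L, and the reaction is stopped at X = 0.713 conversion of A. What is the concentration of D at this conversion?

3.34 mol/L

C_A = C_{A0}(1−X) = 1.380 mol/L.
Along a PFR/batch, dC_U/dC_A = −r_U/(r_D+r_U) = −k₂/(k₂+k₁·C_A).
Integrating from C_{A0} to C_A: C_U = (0.0903/1.26)·ln[(0.0903+1.26·4.81)/(0.0903+1.26·1.38)] = 0.07167·ln(6.151/1.830) = 0.08689 mol/L.
Then C_D = (C_{A0}−C_A) − C_U = 3.430 − 0.08689 = 3.343 mol/L.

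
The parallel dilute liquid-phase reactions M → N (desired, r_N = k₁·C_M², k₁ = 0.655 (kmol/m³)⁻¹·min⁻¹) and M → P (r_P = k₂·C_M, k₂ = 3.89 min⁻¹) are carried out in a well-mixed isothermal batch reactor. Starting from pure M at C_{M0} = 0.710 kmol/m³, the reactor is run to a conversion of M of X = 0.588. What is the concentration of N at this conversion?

0.0324 kmol/m³

C_M = C_{M0}(1−X) = 0.2925 kmol/m³.
Along a PFR/batch, dC_P/dC_M = −r_P/(r_N+r_P) = −k₂/(k₂+k₁·C_M).
Integrating from C_{M0} to C_M: C_P = (3.89/0.655)·ln[(3.89+0.655·0.710)/(3.89+0.655·0.293)] = 5.939·ln(4.355/4.082) = 0.3851 kmol/m³.
Then C_N = (C_{M0}−C_M) − C_P = 0.4175 − 0.3851 = 0.03236 kmol/m³.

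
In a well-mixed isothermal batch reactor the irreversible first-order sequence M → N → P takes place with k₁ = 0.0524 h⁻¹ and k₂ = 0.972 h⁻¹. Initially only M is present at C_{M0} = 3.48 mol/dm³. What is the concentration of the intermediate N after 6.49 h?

Solving the coupled first-order balances gives C_N(t) = [k₁/(k₂−k₁)]·C_{M0}·(e^(−k₁t) − e^(−k₂t)).
e^(−k₁t) = e^(−0.0524×6.49) = e^(−0.3401) = 0.7117; e^(−k₂t) = e^(−6.308) = 0.001821.
C_N = 0.0524×3.48/(0.972−0.0524) × (0.7117−0.001821) = 0.1983×0.7099 = 0.1408 mol/dm³.

0.141 mol/dm³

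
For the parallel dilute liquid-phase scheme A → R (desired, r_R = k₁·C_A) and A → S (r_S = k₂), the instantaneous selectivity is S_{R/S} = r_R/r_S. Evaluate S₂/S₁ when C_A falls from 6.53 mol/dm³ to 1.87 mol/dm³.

S_{R/S} = (k₁/k₂)·C_A, so S₂/S₁ = (C_{A,2}/C_{A,1}).
= 1.87/6.53 = 0.286.
Selectivity toward R falls as C_A falls — high-concentration operation is favoured.

0.286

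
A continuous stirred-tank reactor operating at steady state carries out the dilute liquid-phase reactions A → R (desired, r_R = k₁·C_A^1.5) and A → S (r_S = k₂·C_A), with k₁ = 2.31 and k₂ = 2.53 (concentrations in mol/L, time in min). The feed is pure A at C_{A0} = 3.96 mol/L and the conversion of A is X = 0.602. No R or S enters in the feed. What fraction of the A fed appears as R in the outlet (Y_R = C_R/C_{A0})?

0.322

Exit C_A = C_{A0}(1−X) = 3.96×0.398 = 1.576 mol/L.
Rates in a CSTR are evaluated at the outlet concentration: r_R = 2.31×1.576^1.5 = 4.571, r_S = 2.53×1.576 = 3.987.
Fraction of consumed A going to R: r_R/(r_R+r_S) = 0.5341.
C_R = 0.5341·C_{A0}·X = 0.5341×3.96×0.602 = 1.27 mol/L; Y_R = C_R/C_{A0} = 0.322.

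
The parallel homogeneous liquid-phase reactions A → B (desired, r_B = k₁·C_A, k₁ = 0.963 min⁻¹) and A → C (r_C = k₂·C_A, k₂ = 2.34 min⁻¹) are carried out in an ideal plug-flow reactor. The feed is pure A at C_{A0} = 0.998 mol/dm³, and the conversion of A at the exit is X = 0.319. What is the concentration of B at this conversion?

0.0928 mol/dm³

C_A = C_{A0}(1−X) = 0.6796 mol/dm³.
Both paths are first order in A, so the instantaneous fraction to B is constant: dC_B/d(−C_A) = k₁/(k₁+k₂) = 0.2916.
C_B = 0.2916·(C_{A0}−C_A) = 0.2916×0.3184 = 0.0928 mol/dm³.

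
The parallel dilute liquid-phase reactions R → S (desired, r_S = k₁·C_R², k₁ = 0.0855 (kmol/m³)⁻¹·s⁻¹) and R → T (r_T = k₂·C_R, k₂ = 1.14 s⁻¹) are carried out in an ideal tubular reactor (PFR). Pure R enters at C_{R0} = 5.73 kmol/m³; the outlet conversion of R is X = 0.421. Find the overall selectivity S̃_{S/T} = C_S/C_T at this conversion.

C_R = C_{R0}(1−X) = 3.318 kmol/m³.
Along a PFR/batch, dC_T/dC_R = −r_T/(r_S+r_T) = −k₂/(k₂+k₁·C_R).
Integrating from C_{R0} to C_R: C_T = (1.14/0.0855)·ln[(1.14+0.0855·5.73)/(1.14+0.0855·3.32)] = 13.33·ln(1.630/1.424) = 1.804 kmol/m³.
Then C_S = (C_{R0}−C_R) − C_T = 2.412 − 1.804 = 0.6084 kmol/m³.
S̃_{S/T} = C_S/C_T = 0.6084/1.804 = 0.337.

0.337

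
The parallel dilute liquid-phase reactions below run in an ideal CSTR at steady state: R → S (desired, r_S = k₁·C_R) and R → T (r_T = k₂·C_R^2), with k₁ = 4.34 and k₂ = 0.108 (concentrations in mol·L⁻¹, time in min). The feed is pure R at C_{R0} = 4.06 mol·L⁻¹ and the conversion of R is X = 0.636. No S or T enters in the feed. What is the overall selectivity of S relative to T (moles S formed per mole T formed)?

Exit C_R = C_{R0}(1−X) = 4.06×0.364 = 1.478 mol·L⁻¹.
In a CSTR the entire volume is at exit conditions, so r_S = 4.34×1.478 = 6.414 and r_T = 0.108×1.478^2 = 0.2359.
Overall selectivity = C_S/C_T = r_Sτ/(r_Tτ) = r_S/r_T = 27.2.

27.2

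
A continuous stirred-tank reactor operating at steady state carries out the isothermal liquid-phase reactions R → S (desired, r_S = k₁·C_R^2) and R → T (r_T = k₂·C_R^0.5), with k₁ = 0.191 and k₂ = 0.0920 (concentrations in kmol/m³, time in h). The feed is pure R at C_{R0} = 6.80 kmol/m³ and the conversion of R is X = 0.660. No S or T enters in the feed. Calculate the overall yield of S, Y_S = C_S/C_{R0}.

Exit C_R = C_{R0}(1−X) = 6.80×0.340 = 2.312 kmol/m³.
In a CSTR the entire volume is at exit conditions, so r_S = 0.191×2.312^2 = 1.021 and r_T = 0.0920×2.312^0.5 = 0.1399.
Fraction of consumed R going to S: r_S/(r_S+r_T) = 0.8795.
C_S = 0.8795·C_{R0}·X = 0.8795×6.80×0.660 = 3.95 kmol/m³; Y_S = C_S/C_{R0} = 0.580.

0.580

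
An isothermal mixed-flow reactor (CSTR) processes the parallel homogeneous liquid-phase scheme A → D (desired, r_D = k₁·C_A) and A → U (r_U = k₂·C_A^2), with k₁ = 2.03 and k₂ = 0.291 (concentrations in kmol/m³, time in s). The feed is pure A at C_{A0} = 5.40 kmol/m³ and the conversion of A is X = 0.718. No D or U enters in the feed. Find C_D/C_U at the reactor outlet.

4.58

Exit C_A = C_{A0}(1−X) = 5.40×0.282 = 1.523 kmol/m³.
In a CSTR the entire volume is at exit conditions, so r_D = 2.03×1.523 = 3.091 and r_U = 0.291×1.523^2 = 0.6748.
Overall selectivity = C_D/C_U = r_Dτ/(r_Uτ) = r_D/r_U = 4.58.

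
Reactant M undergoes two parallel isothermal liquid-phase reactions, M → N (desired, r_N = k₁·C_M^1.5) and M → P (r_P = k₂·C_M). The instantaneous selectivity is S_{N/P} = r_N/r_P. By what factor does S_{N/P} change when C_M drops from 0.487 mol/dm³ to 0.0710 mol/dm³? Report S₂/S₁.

S_{N/P} = (k₁/k₂)·C_M^0.5, so S₂/S₁ = (C_{M,2}/C_{M,1})^0.5.
= (0.0710/0.487)^0.5 = (0.1458)^0.5 = 0.382.

0.382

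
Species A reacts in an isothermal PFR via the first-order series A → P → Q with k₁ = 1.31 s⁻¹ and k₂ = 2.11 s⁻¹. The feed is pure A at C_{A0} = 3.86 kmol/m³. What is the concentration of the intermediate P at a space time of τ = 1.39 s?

0.687 kmol/m³

For first-order series with pure A initially, C_P(τ) = k₁C_{A0}/(k₂−k₁)·(e^(−k₁τ) − e^(−k₂τ)).
e^(−k₁τ) = e^(−1.31×1.39) = e^(−1.821) = 0.1619; e^(−k₂τ) = e^(−2.933) = 0.05324.
C_P = 1.31×3.86/(2.11−1.31) × (0.1619−0.05324) = 6.321×0.1086 = 0.6867 kmol/m³.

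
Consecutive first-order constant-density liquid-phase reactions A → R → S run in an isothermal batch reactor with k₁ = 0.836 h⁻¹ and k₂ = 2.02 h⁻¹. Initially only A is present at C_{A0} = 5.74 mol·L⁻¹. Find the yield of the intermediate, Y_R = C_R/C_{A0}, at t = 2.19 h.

0.105

The intermediate concentration in a first-order A→B→C sequence is C_R = k₁C_{A0}(e^(−k₁t) − e^(−k₂t))/(k₂−k₁).
e^(−k₁t) = e^(−0.836×2.19) = e^(−1.831) = 0.1603; e^(−k₂t) = e^(−4.424) = 0.01199.
C_R = 0.836×5.74/(2.02−0.836) × (0.1603−0.01199) = 4.053×0.1483 = 0.6010 mol·L⁻¹.
Y_R = C_R/C_{A0} = 0.6010/5.74 = 0.105.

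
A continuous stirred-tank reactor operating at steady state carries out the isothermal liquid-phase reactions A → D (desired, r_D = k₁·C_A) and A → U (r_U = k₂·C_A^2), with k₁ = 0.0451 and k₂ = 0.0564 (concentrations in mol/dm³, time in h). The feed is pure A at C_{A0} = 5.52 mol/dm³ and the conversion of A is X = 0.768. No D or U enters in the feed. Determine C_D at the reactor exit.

Exit C_A = C_{A0}(1−X) = 5.52×0.232 = 1.281 mol/dm³.
In a CSTR the entire volume is at exit conditions, so r_D = 0.0451×1.281 = 0.05776 and r_U = 0.0564×1.281^2 = 0.09250.
Fraction of consumed A going to D: r_D/(r_D+r_U) = 0.3844.
C_D = 0.3844·C_{A0}·X = 0.3844×5.52×0.768 = 1.63 mol/dm³.

1.63 mol/dm³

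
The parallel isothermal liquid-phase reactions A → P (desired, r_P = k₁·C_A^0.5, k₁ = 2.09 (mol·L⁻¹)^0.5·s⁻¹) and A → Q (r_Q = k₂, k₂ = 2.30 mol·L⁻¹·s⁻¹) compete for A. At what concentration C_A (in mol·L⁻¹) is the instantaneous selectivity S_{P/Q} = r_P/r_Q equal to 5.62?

S_{P/Q} = (k₁/k₂)·C_A^0.5 ⇒ C_A = (S·k₂/k₁)^(2).
= (5.62×2.30/2.09)^(2) = (6.185)^(2) = 38.3 mol·L⁻¹.

38.3 mol·L⁻¹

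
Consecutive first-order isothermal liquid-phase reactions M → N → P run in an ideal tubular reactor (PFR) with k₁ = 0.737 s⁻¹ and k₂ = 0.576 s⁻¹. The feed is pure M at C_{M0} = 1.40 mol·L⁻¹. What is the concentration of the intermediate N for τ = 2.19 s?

Solving the coupled first-order balances gives C_N(τ) = [k₁/(k₂−k₁)]·C_{M0}·(e^(−k₁τ) − e^(−k₂τ)).
e^(−k₁τ) = e^(−0.737×2.19) = e^(−1.614) = 0.1991; e^(−k₂τ) = e^(−1.261) = 0.2832.
C_N = 0.737×1.40/(0.576−0.737) × (0.1991−0.2832) = (-6.409)×(-0.08416) = 0.5394 mol·L⁻¹.

0.539 mol·L⁻¹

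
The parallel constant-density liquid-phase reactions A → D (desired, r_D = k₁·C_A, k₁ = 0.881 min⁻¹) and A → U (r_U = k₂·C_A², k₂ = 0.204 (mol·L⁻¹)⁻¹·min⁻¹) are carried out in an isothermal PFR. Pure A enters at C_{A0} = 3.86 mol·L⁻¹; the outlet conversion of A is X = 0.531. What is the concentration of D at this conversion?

1.25 mol·L⁻¹

C_A = C_{A0}(1−X) = 1.810 mol·L⁻¹.
Along a PFR/batch, dC_D/dC_A = −r_D/(r_D+r_U) = −k₁/(k₁+k₂·C_A).
Integrating from C_{A0} to C_A: C_D = (0.881/0.204)·ln[(0.881+0.204·3.86)/(0.881+0.204·1.81)] = 4.319·ln(1.668/1.250) = 1.246 mol·L⁻¹.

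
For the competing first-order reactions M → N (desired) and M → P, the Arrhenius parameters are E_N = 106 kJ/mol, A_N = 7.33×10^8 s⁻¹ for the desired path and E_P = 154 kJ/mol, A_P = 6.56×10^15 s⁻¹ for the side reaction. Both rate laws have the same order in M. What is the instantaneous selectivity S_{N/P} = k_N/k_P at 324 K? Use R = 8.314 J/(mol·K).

6.12

k_N/k_P = (A_N/A_P)·exp[−(E_N−E_P)/(RT)] = (A_N/A_P)·exp[(E_P−E_N)/(RT)].
(E_P−E_N)/(RT) = (154−106)×10³/(8.314×324) = 48000/2694 = 17.82.
k_N/k_P = (7.33×10^8/6.56×10^15)·exp(17.82) = 1.117×10^-7 × 5.480×10^7 = 6.12.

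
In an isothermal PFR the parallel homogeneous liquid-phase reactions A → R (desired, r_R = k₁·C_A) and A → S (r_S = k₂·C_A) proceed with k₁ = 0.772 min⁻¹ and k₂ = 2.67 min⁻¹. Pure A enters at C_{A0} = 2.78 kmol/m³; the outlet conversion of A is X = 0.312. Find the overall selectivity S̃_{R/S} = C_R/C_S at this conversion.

0.289

C_A = C_{A0}(1−X) = 1.913 kmol/m³.
Both paths are first order in A, so the instantaneous fraction to R is constant: dC_R/d(−C_A) = k₁/(k₁+k₂) = 0.2243.
C_R = 0.2243·(C_{A0}−C_A) = 0.2243×0.8674 = 0.195 kmol/m³.
C_S = (C_{A0}−C_A)−C_R = 0.6728 kmol/m³; S̃_{R/S} = 0.1945/0.6728 = 0.289.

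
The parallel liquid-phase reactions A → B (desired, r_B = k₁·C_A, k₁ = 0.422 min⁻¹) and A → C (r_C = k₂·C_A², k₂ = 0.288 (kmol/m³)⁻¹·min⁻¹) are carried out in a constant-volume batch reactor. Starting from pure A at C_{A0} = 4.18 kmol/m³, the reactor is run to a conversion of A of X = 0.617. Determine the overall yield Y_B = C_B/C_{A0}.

0.214

C_A = C_{A0}(1−X) = 1.601 kmol/m³.
Along a PFR/batch, dC_B/dC_A = −r_B/(r_B+r_C) = −k₁/(k₁+k₂·C_A).
Integrating from C_{A0} to C_A: C_B = (0.422/0.288)·ln[(0.422+0.288·4.18)/(0.422+0.288·1.60)] = 1.465·ln(1.626/0.8831) = 0.8944 kmol/m³.
Y_B = C_B/C_{A0} = 0.8944/4.18 = 0.214.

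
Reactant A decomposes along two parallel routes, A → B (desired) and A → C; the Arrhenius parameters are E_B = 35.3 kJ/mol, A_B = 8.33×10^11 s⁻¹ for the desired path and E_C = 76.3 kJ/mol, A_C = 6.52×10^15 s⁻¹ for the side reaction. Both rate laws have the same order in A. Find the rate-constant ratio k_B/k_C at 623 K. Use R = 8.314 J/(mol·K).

Since both paths have the same order in A, the concentration cancels and S_{B/C} = k_B/k_C = (A_B/A_C)·exp[(E_C−E_B)/(RT)].
(E_C−E_B)/(RT) = (76.3−35.3)×10³/(8.314×623) = 41000/5180 = 7.916.
k_B/k_C = (8.33×10^11/6.52×10^15)·exp(7.916) = 1.278×10^-4 × 2740 = 0.350.
Since E_B < E_C, lowering the temperature improves selectivity toward B.

0.350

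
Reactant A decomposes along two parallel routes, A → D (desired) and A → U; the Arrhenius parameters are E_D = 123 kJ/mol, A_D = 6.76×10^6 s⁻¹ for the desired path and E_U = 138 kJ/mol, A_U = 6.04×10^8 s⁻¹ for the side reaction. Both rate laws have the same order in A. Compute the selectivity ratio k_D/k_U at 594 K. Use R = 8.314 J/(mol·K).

0.233

k_D/k_U = (A_D/A_U)·exp[−(E_D−E_U)/(RT)] = (A_D/A_U)·exp[(E_U−E_D)/(RT)].
(E_U−E_D)/(RT) = (138−123)×10³/(8.314×594) = 15000/4939 = 3.037.
k_D/k_U = (6.76×10^6/6.04×10^8)·exp(3.037) = 0.01119 × 20.85 = 0.233.
Since E_D < E_U, lowering the temperature improves selectivity toward D.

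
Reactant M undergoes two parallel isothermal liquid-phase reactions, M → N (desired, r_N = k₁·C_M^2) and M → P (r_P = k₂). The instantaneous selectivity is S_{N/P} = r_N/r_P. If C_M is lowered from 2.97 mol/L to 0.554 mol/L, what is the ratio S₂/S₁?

0.0348

S_{N/P} = (k₁/k₂)·C_M^2, so S₂/S₁ = (C_{M,2}/C_{M,1})^2.
= (0.554/2.97)^2 = (0.1865)^2 = 0.0348.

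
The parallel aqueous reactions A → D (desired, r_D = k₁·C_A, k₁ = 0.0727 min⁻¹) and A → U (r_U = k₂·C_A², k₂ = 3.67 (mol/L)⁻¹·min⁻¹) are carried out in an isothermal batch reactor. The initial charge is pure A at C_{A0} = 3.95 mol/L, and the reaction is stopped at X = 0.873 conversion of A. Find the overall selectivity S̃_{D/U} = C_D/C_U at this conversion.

C_A = C_{A0}(1−X) = 0.5017 mol/L.
Along a PFR/batch, dC_D/dC_A = −r_D/(r_D+r_U) = −k₁/(k₁+k₂·C_A).
Integrating from C_{A0} to C_A: C_D = (0.0727/3.67)·ln[(0.0727+3.67·3.95)/(0.0727+3.67·0.502)] = 0.01981·ln(14.57/1.914) = 0.04021 mol/L.
C_U = (C_{A0}−C_A)−C_D = 3.408 mol/L; S̃_{D/U} = 0.04021/3.408 = 0.0118.

0.0118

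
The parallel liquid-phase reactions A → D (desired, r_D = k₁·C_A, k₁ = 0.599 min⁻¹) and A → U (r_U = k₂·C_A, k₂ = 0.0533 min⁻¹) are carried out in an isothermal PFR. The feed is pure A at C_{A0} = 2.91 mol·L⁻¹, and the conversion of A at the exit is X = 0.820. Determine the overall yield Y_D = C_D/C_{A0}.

0.753

C_A = C_{A0}(1−X) = 0.5238 mol·L⁻¹.
Both paths are first order in A, so the instantaneous fraction to D is constant: dC_D/d(−C_A) = k₁/(k₁+k₂) = 0.9183.
C_D = 0.9183·(C_{A0}−C_A) = 0.9183×2.386 = 2.19 mol·L⁻¹.
Y_D = C_D/C_{A0} = 2.191/2.91 = 0.753.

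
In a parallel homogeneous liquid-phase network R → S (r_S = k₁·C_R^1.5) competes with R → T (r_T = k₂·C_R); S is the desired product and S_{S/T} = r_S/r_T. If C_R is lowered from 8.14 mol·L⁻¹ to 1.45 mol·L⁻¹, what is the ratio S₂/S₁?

0.422

S_{S/T} = (k₁/k₂)·C_R^0.5, so S₂/S₁ = (C_{R,2}/C_{R,1})^0.5.
= (1.45/8.14)^0.5 = (0.1781)^0.5 = 0.422.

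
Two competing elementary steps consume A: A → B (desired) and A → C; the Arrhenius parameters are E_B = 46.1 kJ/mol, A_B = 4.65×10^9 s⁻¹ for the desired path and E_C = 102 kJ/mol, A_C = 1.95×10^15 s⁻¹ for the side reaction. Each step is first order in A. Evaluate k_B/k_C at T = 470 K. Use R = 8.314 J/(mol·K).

3.89

k_B/k_C = (A_B/A_C)·exp[−(E_B−E_C)/(RT)] = (A_B/A_C)·exp[(E_C−E_B)/(RT)].
(E_C−E_B)/(RT) = (102−46.1)×10³/(8.314×470) = 55900/3908 = 14.31.
k_B/k_C = (4.65×10^9/1.95×10^15)·exp(14.31) = 2.385×10^-6 × 1.632×10^6 = 3.89.
Since E_B < E_C, lowering the temperature improves selectivity toward B.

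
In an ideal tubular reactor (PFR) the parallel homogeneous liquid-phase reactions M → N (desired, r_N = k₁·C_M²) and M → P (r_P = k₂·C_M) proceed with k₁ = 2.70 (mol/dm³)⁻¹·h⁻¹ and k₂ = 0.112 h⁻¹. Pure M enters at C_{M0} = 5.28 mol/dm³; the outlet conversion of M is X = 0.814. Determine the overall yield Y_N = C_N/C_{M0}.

0.801

C_M = C_{M0}(1−X) = 0.9821 mol/dm³.
Along a PFR/batch, dC_P/dC_M = −r_P/(r_N+r_P) = −k₂/(k₂+k₁·C_M).
Integrating from C_{M0} to C_M: C_P = (0.112/2.70)·ln[(0.112+2.70·5.28)/(0.112+2.70·0.982)] = 0.04148·ln(14.37/2.764) = 0.06838 mol/dm³.
Then C_N = (C_{M0}−C_M) − C_P = 4.298 − 0.06838 = 4.230 mol/dm³.
Y_N = C_N/C_{M0} = 4.230/5.28 = 0.801.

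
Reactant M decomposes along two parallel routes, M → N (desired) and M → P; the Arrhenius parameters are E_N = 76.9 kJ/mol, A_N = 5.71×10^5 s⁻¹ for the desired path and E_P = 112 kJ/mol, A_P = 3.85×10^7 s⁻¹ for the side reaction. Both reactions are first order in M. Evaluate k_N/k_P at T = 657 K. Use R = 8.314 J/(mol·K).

k_N/k_P = (A_N/A_P)·exp[−(E_N−E_P)/(RT)] = (A_N/A_P)·exp[(E_P−E_N)/(RT)].
(E_P−E_N)/(RT) = (112−76.9)×10³/(8.314×657) = 35100/5462 = 6.426.
k_N/k_P = (5.71×10^5/3.85×10^7)·exp(6.426) = 0.01483 × 617.6 = 9.16.
Since E_N < E_P, lowering the temperature improves selectivity toward N.

9.16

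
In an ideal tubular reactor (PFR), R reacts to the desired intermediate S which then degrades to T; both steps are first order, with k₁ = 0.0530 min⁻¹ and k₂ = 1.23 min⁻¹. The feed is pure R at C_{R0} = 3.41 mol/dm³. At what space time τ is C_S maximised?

2.67 min

For first-order series the maximum of C_S occurs at τ_opt = ln(k₂/k₁)/(k₂−k₁).
= ln(1.23/0.0530)/(1.23−0.0530) = ln(23.21)/1.177 = 3.144/1.177 = 2.67 min.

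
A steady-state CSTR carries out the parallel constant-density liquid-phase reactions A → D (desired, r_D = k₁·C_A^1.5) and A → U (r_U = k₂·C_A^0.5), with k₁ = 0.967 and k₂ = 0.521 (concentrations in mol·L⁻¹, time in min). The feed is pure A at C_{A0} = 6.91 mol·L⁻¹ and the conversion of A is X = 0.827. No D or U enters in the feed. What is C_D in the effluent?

3.94 mol·L⁻¹

Exit C_A = C_{A0}(1−X) = 6.91×0.173 = 1.195 mol·L⁻¹.
A CSTR operates uniformly at the exit composition, giving r_D = 1.264 and r_U = 0.5696 (each k·C_A^n at C_A = 1.195).
Fraction of consumed A going to D: r_D/(r_D+r_U) = 0.6893.
C_D = 0.6893·C_{A0}·X = 0.6893×6.91×0.827 = 3.94 mol·L⁻¹.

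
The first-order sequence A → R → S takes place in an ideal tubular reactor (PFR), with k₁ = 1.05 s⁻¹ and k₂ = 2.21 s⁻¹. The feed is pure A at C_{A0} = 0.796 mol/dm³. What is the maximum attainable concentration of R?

Evaluating C_R at τ_opt = ln(k₂/k₁)/(k₂−k₁) gives C_{R,max}/C_{A0} = (k₁/k₂)^[k₂/(k₂−k₁)].
= (1.05/2.21)^(2.21/(2.21−1.05)) = (0.4751)^(1.905) = 0.2422.
C_{R,max} = 0.2422×0.796 = 0.193 mol/dm³.

0.193 mol/dm³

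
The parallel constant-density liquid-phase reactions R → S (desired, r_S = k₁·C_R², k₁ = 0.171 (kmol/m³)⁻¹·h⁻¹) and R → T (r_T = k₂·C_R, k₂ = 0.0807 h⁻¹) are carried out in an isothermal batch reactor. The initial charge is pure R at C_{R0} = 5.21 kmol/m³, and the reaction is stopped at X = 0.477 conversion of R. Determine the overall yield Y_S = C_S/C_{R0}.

0.425

C_R = C_{R0}(1−X) = 2.725 kmol/m³.
Along a PFR/batch, dC_T/dC_R = −r_T/(r_S+r_T) = −k₂/(k₂+k₁·C_R).
Integrating from C_{R0} to C_R: C_T = (0.0807/0.171)·ln[(0.0807+0.171·5.21)/(0.0807+0.171·2.72)] = 0.4719·ln(0.9716/0.5466) = 0.2714 kmol/m³.
Then C_S = (C_{R0}−C_R) − C_T = 2.485 − 0.2714 = 2.214 kmol/m³.
Y_S = C_S/C_{R0} = 2.214/5.21 = 0.425.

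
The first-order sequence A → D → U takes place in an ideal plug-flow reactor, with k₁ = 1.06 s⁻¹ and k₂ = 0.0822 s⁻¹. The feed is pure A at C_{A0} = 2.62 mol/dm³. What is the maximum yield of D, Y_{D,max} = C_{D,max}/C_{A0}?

At the optimum, C_{D,max}/C_{A0} = (k₁/k₂)^[k₂/(k₂−k₁)].
= (1.06/0.0822)^(0.0822/(0.0822−1.06)) = (12.90)^(-0.08407) = 0.8066.

0.807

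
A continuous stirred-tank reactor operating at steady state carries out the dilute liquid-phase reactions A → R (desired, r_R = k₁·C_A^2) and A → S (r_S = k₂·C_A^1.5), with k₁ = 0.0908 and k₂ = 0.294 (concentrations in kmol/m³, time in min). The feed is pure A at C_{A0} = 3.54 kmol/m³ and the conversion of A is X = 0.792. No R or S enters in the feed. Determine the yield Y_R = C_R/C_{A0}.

Exit C_A = C_{A0}(1−X) = 3.54×0.208 = 0.7363 kmol/m³.
In a CSTR the entire volume is at exit conditions, so r_R = 0.0908×0.7363^2 = 0.04923 and r_S = 0.294×0.7363^1.5 = 0.1858.
Fraction of consumed A going to R: r_R/(r_R+r_S) = 0.2095.
C_R = 0.2095·C_{A0}·X = 0.2095×3.54×0.792 = 0.587 kmol/m³; Y_R = C_R/C_{A0} = 0.166.

0.166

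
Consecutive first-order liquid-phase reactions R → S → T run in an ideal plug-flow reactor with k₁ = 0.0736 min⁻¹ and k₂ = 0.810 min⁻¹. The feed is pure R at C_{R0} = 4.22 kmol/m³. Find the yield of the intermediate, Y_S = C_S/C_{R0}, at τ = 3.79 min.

The intermediate concentration in a first-order A→B→C sequence is C_S = k₁C_{R0}(e^(−k₁τ) − e^(−k₂τ))/(k₂−k₁).
e^(−k₁τ) = e^(−0.0736×3.79) = e^(−0.2789) = 0.7566; e^(−k₂τ) = e^(−3.070) = 0.04643.
C_S = 0.0736×4.22/(0.810−0.0736) × (0.7566−0.04643) = 0.4218×0.7102 = 0.2995 kmol/m³.
Y_S = C_S/C_{R0} = 0.2995/4.22 = 0.0710.

0.0710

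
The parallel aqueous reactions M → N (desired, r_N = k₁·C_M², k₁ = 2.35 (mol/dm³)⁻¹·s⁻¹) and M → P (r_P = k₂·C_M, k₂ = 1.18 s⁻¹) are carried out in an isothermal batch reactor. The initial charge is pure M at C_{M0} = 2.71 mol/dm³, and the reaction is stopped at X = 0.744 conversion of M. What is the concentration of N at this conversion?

C_M = C_{M0}(1−X) = 0.6938 mol/dm³.
Along a PFR/batch, dC_P/dC_M = −r_P/(r_N+r_P) = −k₂/(k₂+k₁·C_M).
Integrating from C_{M0} to C_M: C_P = (1.18/2.35)·ln[(1.18+2.35·2.71)/(1.18+2.35·0.694)] = 0.5021·ln(7.548/2.810) = 0.4961 mol/dm³.
Then C_N = (C_{M0}−C_M) − C_P = 2.016 − 0.4961 = 1.520 mol/dm³.

1.52 mol/dm³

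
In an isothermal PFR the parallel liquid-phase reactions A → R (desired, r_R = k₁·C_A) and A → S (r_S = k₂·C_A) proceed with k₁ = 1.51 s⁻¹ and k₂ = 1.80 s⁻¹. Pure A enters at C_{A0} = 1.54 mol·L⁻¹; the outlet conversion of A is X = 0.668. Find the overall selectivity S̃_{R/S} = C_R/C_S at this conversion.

C_A = C_{A0}(1−X) = 0.5113 mol·L⁻¹.
Both paths are first order in A, so the instantaneous fraction to R is constant: dC_R/d(−C_A) = k₁/(k₁+k₂) = 0.4562.
C_R = 0.4562·(C_{A0}−C_A) = 0.4562×1.029 = 0.469 mol·L⁻¹.
C_S = (C_{A0}−C_A)−C_R = 0.5594 mol·L⁻¹; S̃_{R/S} = 0.4693/0.5594 = 0.839.

0.839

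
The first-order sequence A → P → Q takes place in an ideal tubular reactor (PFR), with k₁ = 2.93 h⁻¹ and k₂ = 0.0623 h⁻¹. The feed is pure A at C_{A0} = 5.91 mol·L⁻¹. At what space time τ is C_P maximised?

1.34 h

The intermediate peaks when r₁ = r₂, i.e. k₁e^(−k₁τ) = k₂e^(−k₂τ), giving τ_opt = ln(k₂/k₁)/(k₂−k₁).
= ln(0.0623/2.93)/(0.0623−2.93) = ln(0.02126)/-2.868 = -3.851/-2.868 = 1.34 h.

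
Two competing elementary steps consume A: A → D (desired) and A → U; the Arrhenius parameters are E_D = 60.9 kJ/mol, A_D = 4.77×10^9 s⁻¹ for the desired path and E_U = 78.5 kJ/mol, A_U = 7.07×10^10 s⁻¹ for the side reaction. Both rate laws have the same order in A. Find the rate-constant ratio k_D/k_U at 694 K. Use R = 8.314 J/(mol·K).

Since both paths have the same order in A, the concentration cancels and S_{D/U} = k_D/k_U = (A_D/A_U)·exp[(E_U−E_D)/(RT)].
(E_U−E_D)/(RT) = (78.5−60.9)×10³/(8.314×694) = 17600/5770 = 3.050.
k_D/k_U = (4.77×10^9/7.07×10^10)·exp(3.050) = 0.06747 × 21.12 = 1.43.

1.43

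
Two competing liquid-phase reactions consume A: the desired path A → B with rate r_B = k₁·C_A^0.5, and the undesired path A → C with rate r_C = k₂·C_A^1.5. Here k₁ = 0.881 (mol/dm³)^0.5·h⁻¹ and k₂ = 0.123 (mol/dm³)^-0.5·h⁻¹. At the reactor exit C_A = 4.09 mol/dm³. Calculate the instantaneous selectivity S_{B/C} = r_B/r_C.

1.75

S_{B/C} = r_B/r_C = (k₁·C_A^0.5)/(k₂·C_A^1.5) = (k₁/k₂)·C_A⁻¹.
= (0.881×4.090^0.5) / (0.123×4.090^1.5) = 1.782/1.017 = 1.75.
The undesired path is higher order in A, so low C_A (CSTR or dilute feed) favours B.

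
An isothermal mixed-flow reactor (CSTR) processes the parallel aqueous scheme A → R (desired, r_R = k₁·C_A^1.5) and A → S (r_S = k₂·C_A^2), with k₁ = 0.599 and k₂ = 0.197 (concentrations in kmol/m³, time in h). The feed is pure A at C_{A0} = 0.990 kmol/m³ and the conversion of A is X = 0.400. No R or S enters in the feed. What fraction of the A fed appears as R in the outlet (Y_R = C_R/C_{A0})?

0.319

Exit C_A = C_{A0}(1−X) = 0.990×0.600 = 0.5940 kmol/m³.
A CSTR operates uniformly at the exit composition, giving r_R = 0.2742 and r_S = 0.06951 (each k·C_A^n at C_A = 0.5940).
Fraction of consumed A going to R: r_R/(r_R+r_S) = 0.7978.
C_R = 0.7978·C_{A0}·X = 0.7978×0.990×0.400 = 0.316 kmol/m³; Y_R = C_R/C_{A0} = 0.319.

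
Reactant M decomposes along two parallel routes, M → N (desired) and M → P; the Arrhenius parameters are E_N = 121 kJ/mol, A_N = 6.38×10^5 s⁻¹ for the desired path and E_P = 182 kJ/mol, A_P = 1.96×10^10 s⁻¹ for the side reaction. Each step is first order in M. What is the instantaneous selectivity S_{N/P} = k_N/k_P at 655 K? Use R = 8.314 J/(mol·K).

2.38

With equal orders, S_{N/P} = k_N/k_P = (A_N/A_P)·exp[(E_P−E_N)/(RT)].
(E_P−E_N)/(RT) = (182−121)×10³/(8.314×655) = 61000/5446 = 11.20.
k_N/k_P = (6.38×10^5/1.96×10^10)·exp(11.20) = 3.255×10^-5 × 73245 = 2.38.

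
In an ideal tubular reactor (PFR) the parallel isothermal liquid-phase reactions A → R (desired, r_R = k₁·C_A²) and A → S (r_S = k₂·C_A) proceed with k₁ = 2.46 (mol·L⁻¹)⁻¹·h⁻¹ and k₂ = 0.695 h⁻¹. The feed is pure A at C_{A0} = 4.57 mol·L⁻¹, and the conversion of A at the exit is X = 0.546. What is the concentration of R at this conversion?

C_A = C_{A0}(1−X) = 2.075 mol·L⁻¹.
Along a PFR/batch, dC_S/dC_A = −r_S/(r_R+r_S) = −k₂/(k₂+k₁·C_A).
Integrating from C_{A0} to C_A: C_S = (0.695/2.46)·ln[(0.695+2.46·4.57)/(0.695+2.46·2.07)] = 0.2825·ln(11.94/5.799) = 0.2040 mol·L⁻¹.
Then C_R = (C_{A0}−C_A) − C_S = 2.495 − 0.2040 = 2.291 mol·L⁻¹.

2.29 mol·L⁻¹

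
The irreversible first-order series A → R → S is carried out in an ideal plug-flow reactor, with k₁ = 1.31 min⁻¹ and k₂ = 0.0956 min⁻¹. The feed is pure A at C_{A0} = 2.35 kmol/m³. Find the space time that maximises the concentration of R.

2.16 min

The intermediate peaks when r₁ = r₂, i.e. k₁e^(−k₁τ) = k₂e^(−k₂τ), giving τ_opt = ln(k₂/k₁)/(k₂−k₁).
= ln(0.0956/1.31)/(0.0956−1.31) = ln(0.07298)/-1.214 = -2.618/-1.214 = 2.16 min.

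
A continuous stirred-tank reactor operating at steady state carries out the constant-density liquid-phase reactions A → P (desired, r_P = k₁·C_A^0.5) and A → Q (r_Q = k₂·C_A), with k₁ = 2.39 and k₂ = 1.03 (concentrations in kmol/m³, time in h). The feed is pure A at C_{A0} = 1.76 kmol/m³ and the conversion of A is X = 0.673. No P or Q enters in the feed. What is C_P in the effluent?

0.893 kmol/m³

Exit C_A = C_{A0}(1−X) = 1.76×0.327 = 0.5755 kmol/m³.
Rates in a CSTR are evaluated at the outlet concentration: r_P = 2.39×0.5755^0.5 = 1.813, r_Q = 1.03×0.5755 = 0.5928.
Fraction of consumed A going to P: r_P/(r_P+r_Q) = 0.7536.
C_P = 0.7536·C_{A0}·X = 0.7536×1.76×0.673 = 0.893 kmol/m³.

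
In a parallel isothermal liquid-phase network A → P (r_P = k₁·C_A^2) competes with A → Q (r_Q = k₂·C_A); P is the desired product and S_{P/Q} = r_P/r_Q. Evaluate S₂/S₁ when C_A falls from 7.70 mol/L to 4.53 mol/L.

S_{P/Q} = (k₁/k₂)·C_A, so S₂/S₁ = (C_{A,2}/C_{A,1}).
= 4.53/7.70 = 0.588.

0.588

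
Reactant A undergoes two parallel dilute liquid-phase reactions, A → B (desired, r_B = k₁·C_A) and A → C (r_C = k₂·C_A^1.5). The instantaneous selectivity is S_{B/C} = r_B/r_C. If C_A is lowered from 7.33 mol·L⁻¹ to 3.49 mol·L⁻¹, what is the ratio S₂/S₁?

S_{B/C} = (k₁/k₂)·C_A^-0.5, so S₂/S₁ = (C_{A,2}/C_{A,1})^-0.5.
= (3.49/7.33)^(-0.5) = (0.4761)^(-0.5) = 1.45.

1.45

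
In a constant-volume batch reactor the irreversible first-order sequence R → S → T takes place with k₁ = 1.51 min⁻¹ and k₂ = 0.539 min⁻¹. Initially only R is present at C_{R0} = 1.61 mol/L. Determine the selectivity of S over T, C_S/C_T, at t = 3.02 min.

0.413

The intermediate concentration in a first-order A→B→C sequence is C_S = k₁C_{R0}(e^(−k₁t) − e^(−k₂t))/(k₂−k₁).
e^(−k₁t) = e^(−1.51×3.02) = e^(−4.560) = 0.01046; e^(−k₂t) = e^(−1.628) = 0.1964.
C_S = 1.51×1.61/(0.539−1.51) × (0.01046−0.1964) = (-2.504)×(-0.1859) = 0.4655 mol/L.
C_R = C_{R0}e^(−k₁t) = 0.01684 mol/L, so C_T = C_{R0}−C_R−C_S = 1.128 mol/L; C_S/C_T = 0.413.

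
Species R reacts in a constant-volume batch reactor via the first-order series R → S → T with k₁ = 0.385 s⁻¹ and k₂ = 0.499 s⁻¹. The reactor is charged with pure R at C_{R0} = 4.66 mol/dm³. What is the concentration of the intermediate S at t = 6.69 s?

The intermediate concentration in a first-order A→B→C sequence is C_S = k₁C_{R0}(e^(−k₁t) − e^(−k₂t))/(k₂−k₁).
e^(−k₁t) = e^(−0.385×6.69) = e^(−2.576) = 0.07610; e^(−k₂t) = e^(−3.338) = 0.03550.
C_S = 0.385×4.66/(0.499−0.385) × (0.07610−0.03550) = 15.74×0.04061 = 0.6391 mol/dm³.

0.639 mol/dm³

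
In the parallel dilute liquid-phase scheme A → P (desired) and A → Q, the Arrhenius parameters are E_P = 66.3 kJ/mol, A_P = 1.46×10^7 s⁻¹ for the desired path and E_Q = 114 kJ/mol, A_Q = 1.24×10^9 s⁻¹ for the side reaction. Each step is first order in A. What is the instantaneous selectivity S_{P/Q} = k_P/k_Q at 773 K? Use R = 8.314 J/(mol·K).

Since both paths have the same order in A, the concentration cancels and S_{P/Q} = k_P/k_Q = (A_P/A_Q)·exp[(E_Q−E_P)/(RT)].
(E_Q−E_P)/(RT) = (114−66.3)×10³/(8.314×773) = 47700/6427 = 7.422.
k_P/k_Q = (1.46×10^7/1.24×10^9)·exp(7.422) = 0.01177 × 1673 = 19.7.

19.7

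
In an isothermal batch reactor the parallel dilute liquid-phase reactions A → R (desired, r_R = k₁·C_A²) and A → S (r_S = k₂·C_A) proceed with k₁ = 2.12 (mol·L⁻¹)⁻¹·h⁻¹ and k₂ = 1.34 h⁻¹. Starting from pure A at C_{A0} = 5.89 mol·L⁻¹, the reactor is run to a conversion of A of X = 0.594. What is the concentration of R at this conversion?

3.01 mol·L⁻¹

C_A = C_{A0}(1−X) = 2.391 mol·L⁻¹.
Along a PFR/batch, dC_S/dC_A = −r_S/(r_R+r_S) = −k₂/(k₂+k₁·C_A).
Integrating from C_{A0} to C_A: C_S = (1.34/2.12)·ln[(1.34+2.12·5.89)/(1.34+2.12·2.39)] = 0.6321·ln(13.83/6.410) = 0.4859 mol·L⁻¹.
Then C_R = (C_{A0}−C_A) − C_S = 3.499 − 0.4859 = 3.013 mol·L⁻¹.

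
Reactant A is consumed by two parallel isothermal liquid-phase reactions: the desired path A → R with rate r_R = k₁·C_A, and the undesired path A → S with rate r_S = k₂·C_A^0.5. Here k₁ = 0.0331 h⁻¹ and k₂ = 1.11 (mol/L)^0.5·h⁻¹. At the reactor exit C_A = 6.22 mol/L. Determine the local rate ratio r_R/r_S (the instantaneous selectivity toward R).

0.0744

S_{R/S} = r_R/r_S = (k₁·C_A)/(k₂·C_A^0.5) = (k₁/k₂)·C_A^0.5.
= (0.0331×6.220) / (1.11×6.220^0.5) = 0.2059/2.768 = 0.0744.
Since the desired path is higher order in A, keeping C_A high (PFR or concentrated feed) favours R.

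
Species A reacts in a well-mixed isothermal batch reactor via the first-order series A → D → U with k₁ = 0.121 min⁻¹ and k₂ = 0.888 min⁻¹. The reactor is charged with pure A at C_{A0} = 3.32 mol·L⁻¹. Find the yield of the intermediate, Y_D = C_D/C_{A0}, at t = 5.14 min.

The intermediate concentration in a first-order A→B→C sequence is C_D = k₁C_{A0}(e^(−k₁t) − e^(−k₂t))/(k₂−k₁).
e^(−k₁t) = e^(−0.121×5.14) = e^(−0.6219) = 0.5369; e^(−k₂t) = e^(−4.564) = 0.01042.
C_D = 0.121×3.32/(0.888−0.121) × (0.5369−0.01042) = 0.5238×0.5265 = 0.2757 mol·L⁻¹.
Y_D = C_D/C_{A0} = 0.2757/3.32 = 0.0831.

0.0831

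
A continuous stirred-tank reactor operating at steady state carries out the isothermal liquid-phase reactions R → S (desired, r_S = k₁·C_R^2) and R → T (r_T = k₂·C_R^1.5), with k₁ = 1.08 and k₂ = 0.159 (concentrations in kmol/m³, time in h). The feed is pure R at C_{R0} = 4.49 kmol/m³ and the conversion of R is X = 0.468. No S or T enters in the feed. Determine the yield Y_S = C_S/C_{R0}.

0.427

Exit C_R = C_{R0}(1−X) = 4.49×0.532 = 2.389 kmol/m³.
A CSTR operates uniformly at the exit composition, giving r_S = 6.162 and r_T = 0.5870 (each k·C_R^n at C_R = 2.389).
Fraction of consumed R going to S: r_S/(r_S+r_T) = 0.9130.
C_S = 0.9130·C_{R0}·X = 0.9130×4.49×0.468 = 1.92 kmol/m³; Y_S = C_S/C_{R0} = 0.427.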